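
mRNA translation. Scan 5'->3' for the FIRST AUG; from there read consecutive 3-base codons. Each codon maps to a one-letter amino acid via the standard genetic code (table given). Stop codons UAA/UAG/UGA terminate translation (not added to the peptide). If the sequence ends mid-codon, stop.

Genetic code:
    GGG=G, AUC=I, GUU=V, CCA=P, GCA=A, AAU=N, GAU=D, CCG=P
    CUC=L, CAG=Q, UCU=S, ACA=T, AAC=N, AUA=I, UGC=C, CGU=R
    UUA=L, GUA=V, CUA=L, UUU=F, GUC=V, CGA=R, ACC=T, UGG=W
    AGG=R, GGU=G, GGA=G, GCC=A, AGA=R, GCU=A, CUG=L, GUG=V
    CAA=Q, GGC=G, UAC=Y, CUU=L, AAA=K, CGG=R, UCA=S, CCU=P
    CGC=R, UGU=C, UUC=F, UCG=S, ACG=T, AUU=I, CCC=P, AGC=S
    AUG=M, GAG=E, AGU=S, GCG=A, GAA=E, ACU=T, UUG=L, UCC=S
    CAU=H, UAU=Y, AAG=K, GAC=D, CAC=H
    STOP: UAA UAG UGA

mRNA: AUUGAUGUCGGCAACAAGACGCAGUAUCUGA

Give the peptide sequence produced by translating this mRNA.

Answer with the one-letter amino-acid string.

start AUG at pos 4
pos 4: AUG -> M; peptide=M
pos 7: UCG -> S; peptide=MS
pos 10: GCA -> A; peptide=MSA
pos 13: ACA -> T; peptide=MSAT
pos 16: AGA -> R; peptide=MSATR
pos 19: CGC -> R; peptide=MSATRR
pos 22: AGU -> S; peptide=MSATRRS
pos 25: AUC -> I; peptide=MSATRRSI
pos 28: UGA -> STOP

Answer: MSATRRSI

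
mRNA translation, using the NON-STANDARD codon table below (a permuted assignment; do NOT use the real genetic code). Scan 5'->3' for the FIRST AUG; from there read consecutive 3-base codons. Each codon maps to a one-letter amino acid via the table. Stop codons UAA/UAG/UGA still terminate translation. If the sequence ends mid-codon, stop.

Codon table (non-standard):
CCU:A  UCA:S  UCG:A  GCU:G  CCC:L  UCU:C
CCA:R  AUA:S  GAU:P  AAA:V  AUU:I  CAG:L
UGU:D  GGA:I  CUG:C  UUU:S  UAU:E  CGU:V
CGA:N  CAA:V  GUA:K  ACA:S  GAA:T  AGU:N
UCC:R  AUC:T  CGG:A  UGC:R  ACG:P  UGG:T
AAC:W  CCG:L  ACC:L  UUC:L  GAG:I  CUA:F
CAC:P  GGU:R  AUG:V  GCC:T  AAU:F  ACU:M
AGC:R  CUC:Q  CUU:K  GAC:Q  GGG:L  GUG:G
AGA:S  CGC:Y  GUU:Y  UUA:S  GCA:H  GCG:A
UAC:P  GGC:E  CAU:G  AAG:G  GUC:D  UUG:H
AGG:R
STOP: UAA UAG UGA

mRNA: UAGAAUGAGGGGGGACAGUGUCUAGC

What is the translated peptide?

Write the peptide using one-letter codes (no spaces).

Answer: VRLQND

Derivation:
start AUG at pos 4
pos 4: AUG -> V; peptide=V
pos 7: AGG -> R; peptide=VR
pos 10: GGG -> L; peptide=VRL
pos 13: GAC -> Q; peptide=VRLQ
pos 16: AGU -> N; peptide=VRLQN
pos 19: GUC -> D; peptide=VRLQND
pos 22: UAG -> STOP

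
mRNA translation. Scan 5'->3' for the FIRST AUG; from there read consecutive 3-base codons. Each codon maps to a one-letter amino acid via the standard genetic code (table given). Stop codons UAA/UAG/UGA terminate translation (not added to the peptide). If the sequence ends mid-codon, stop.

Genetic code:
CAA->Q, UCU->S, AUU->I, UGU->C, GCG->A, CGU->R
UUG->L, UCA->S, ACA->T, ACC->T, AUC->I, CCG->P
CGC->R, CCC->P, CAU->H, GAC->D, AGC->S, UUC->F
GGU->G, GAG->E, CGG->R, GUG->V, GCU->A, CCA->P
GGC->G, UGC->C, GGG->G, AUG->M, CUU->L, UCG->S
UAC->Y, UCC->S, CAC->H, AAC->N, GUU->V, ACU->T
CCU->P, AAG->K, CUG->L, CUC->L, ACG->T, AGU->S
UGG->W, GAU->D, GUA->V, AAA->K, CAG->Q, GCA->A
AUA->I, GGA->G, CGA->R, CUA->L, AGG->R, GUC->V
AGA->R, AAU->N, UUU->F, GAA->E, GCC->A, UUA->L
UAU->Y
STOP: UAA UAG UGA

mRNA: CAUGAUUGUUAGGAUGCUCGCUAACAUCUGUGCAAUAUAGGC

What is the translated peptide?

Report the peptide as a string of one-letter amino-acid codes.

start AUG at pos 1
pos 1: AUG -> M; peptide=M
pos 4: AUU -> I; peptide=MI
pos 7: GUU -> V; peptide=MIV
pos 10: AGG -> R; peptide=MIVR
pos 13: AUG -> M; peptide=MIVRM
pos 16: CUC -> L; peptide=MIVRML
pos 19: GCU -> A; peptide=MIVRMLA
pos 22: AAC -> N; peptide=MIVRMLAN
pos 25: AUC -> I; peptide=MIVRMLANI
pos 28: UGU -> C; peptide=MIVRMLANIC
pos 31: GCA -> A; peptide=MIVRMLANICA
pos 34: AUA -> I; peptide=MIVRMLANICAI
pos 37: UAG -> STOP

Answer: MIVRMLANICAI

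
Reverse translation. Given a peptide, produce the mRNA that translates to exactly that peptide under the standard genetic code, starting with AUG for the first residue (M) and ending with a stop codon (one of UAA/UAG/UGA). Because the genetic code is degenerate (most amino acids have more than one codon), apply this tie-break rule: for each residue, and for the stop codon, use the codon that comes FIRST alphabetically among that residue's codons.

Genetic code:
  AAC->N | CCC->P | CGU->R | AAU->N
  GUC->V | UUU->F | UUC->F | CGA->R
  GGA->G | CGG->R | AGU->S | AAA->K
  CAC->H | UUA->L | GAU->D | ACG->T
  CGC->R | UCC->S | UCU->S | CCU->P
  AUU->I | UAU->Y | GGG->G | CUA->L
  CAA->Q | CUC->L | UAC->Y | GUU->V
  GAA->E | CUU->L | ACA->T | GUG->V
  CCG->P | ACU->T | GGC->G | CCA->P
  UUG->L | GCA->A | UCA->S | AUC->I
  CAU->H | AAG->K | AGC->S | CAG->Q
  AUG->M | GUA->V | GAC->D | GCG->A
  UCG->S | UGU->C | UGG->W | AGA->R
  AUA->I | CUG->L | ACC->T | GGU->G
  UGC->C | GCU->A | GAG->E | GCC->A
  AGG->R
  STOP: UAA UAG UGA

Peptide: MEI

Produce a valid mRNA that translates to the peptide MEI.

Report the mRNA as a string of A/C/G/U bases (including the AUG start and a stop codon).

residue 1: M -> AUG (start codon)
residue 2: E codons sorted = GAA,GAG -> pick first = GAA
residue 3: I codons sorted = AUA,AUC,AUU -> pick first = AUA
terminator: stop codons sorted = UAA,UAG,UGA -> pick first = UAA

Answer: mRNA: AUGGAAAUAUAA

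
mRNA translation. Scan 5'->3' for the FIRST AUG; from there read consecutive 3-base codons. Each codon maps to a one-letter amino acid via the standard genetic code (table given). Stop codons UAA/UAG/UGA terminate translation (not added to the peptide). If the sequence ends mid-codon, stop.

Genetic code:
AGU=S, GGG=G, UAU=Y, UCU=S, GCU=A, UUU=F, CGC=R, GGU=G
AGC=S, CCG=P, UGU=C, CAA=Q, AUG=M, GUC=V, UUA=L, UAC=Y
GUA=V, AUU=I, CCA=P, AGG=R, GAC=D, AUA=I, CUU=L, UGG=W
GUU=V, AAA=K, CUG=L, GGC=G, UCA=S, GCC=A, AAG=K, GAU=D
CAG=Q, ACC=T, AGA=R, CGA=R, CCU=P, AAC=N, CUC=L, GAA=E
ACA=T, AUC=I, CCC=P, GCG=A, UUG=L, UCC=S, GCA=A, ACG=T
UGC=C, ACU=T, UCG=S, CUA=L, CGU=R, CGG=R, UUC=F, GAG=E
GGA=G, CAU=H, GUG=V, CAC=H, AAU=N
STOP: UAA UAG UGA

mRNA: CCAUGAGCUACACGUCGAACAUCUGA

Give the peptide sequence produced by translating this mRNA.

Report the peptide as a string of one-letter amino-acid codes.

Answer: MSYTSNI

Derivation:
start AUG at pos 2
pos 2: AUG -> M; peptide=M
pos 5: AGC -> S; peptide=MS
pos 8: UAC -> Y; peptide=MSY
pos 11: ACG -> T; peptide=MSYT
pos 14: UCG -> S; peptide=MSYTS
pos 17: AAC -> N; peptide=MSYTSN
pos 20: AUC -> I; peptide=MSYTSNI
pos 23: UGA -> STOP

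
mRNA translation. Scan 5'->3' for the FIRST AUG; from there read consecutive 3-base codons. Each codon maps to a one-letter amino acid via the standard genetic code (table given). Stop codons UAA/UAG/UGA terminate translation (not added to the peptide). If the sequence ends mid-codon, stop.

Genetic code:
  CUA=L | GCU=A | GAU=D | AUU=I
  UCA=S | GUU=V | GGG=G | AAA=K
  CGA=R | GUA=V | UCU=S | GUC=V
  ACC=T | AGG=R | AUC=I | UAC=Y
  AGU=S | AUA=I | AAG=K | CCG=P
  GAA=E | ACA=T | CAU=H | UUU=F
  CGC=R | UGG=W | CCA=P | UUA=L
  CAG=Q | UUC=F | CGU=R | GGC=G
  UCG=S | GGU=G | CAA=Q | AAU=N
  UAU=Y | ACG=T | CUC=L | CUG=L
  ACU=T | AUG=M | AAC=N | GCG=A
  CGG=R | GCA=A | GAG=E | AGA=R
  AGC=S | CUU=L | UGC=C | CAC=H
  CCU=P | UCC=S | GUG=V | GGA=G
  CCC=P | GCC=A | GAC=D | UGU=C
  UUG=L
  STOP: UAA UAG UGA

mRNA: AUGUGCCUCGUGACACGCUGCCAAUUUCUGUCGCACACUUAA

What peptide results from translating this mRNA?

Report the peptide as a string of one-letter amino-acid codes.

Answer: MCLVTRCQFLSHT

Derivation:
start AUG at pos 0
pos 0: AUG -> M; peptide=M
pos 3: UGC -> C; peptide=MC
pos 6: CUC -> L; peptide=MCL
pos 9: GUG -> V; peptide=MCLV
pos 12: ACA -> T; peptide=MCLVT
pos 15: CGC -> R; peptide=MCLVTR
pos 18: UGC -> C; peptide=MCLVTRC
pos 21: CAA -> Q; peptide=MCLVTRCQ
pos 24: UUU -> F; peptide=MCLVTRCQF
pos 27: CUG -> L; peptide=MCLVTRCQFL
pos 30: UCG -> S; peptide=MCLVTRCQFLS
pos 33: CAC -> H; peptide=MCLVTRCQFLSH
pos 36: ACU -> T; peptide=MCLVTRCQFLSHT
pos 39: UAA -> STOP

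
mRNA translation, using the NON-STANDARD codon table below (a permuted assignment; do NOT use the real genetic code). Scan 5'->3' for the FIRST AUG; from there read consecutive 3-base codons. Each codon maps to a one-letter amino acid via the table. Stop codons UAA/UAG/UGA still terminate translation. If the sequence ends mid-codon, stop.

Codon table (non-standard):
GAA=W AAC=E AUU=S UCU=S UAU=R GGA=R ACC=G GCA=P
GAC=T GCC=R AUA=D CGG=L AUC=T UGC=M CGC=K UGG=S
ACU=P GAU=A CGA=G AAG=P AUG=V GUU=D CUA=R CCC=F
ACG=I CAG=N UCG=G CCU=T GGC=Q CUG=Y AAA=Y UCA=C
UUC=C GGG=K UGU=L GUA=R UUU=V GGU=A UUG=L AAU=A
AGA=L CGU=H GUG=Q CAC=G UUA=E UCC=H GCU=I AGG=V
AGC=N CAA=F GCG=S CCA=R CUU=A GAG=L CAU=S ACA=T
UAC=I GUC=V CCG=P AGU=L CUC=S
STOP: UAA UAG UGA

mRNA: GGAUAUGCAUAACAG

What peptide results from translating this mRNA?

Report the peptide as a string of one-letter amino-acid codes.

start AUG at pos 4
pos 4: AUG -> V; peptide=V
pos 7: CAU -> S; peptide=VS
pos 10: AAC -> E; peptide=VSE
pos 13: only 2 nt remain (<3), stop (end of mRNA)

Answer: VSE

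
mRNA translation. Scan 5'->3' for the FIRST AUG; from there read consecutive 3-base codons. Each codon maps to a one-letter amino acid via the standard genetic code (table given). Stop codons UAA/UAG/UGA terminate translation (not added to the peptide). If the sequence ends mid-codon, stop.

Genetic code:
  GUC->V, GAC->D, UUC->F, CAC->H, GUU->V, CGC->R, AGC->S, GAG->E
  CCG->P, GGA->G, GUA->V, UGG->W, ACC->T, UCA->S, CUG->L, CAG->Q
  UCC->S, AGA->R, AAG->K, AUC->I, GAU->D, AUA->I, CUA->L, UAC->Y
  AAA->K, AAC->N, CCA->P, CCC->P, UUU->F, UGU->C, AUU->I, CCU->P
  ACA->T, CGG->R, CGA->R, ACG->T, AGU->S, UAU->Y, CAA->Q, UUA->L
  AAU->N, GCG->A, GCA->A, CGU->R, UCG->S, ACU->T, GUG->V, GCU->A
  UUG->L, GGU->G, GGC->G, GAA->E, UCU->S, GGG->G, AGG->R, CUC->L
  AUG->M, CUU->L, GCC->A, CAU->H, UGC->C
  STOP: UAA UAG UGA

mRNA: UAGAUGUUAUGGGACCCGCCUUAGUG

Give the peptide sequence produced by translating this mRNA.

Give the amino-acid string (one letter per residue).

start AUG at pos 3
pos 3: AUG -> M; peptide=M
pos 6: UUA -> L; peptide=ML
pos 9: UGG -> W; peptide=MLW
pos 12: GAC -> D; peptide=MLWD
pos 15: CCG -> P; peptide=MLWDP
pos 18: CCU -> P; peptide=MLWDPP
pos 21: UAG -> STOP

Answer: MLWDPP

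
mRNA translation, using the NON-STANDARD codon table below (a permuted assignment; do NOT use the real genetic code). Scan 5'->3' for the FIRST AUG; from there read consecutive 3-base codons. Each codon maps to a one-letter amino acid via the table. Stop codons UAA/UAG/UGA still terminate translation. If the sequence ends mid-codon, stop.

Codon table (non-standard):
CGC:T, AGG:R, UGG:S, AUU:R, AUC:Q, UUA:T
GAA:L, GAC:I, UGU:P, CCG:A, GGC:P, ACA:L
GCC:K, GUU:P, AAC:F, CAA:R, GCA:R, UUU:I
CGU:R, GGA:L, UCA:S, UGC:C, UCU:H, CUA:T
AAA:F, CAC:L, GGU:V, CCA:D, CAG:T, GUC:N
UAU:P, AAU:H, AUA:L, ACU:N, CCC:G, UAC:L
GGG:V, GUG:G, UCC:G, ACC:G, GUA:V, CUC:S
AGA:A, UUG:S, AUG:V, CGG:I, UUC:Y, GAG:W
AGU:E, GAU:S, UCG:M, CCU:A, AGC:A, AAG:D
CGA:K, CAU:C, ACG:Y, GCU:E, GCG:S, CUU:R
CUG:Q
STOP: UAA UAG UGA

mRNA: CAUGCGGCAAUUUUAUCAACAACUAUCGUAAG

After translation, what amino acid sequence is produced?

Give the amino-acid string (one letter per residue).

Answer: VIRIPRRTM

Derivation:
start AUG at pos 1
pos 1: AUG -> V; peptide=V
pos 4: CGG -> I; peptide=VI
pos 7: CAA -> R; peptide=VIR
pos 10: UUU -> I; peptide=VIRI
pos 13: UAU -> P; peptide=VIRIP
pos 16: CAA -> R; peptide=VIRIPR
pos 19: CAA -> R; peptide=VIRIPRR
pos 22: CUA -> T; peptide=VIRIPRRT
pos 25: UCG -> M; peptide=VIRIPRRTM
pos 28: UAA -> STOP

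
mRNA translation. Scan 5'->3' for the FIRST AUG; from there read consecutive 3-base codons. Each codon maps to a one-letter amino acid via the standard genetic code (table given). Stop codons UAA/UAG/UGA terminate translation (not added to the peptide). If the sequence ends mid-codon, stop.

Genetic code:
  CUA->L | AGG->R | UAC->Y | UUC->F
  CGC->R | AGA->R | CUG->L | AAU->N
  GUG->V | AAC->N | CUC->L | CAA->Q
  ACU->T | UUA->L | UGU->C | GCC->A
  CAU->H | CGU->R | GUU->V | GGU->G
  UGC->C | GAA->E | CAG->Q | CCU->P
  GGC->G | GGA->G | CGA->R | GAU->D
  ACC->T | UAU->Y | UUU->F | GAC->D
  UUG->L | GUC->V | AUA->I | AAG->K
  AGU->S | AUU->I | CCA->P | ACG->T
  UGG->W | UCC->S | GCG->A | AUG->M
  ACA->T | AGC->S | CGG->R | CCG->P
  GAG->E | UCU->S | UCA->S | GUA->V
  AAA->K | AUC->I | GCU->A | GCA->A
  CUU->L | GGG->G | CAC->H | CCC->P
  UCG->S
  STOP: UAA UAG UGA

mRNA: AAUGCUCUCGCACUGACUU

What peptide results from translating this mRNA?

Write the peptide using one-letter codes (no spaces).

Answer: MLSH

Derivation:
start AUG at pos 1
pos 1: AUG -> M; peptide=M
pos 4: CUC -> L; peptide=ML
pos 7: UCG -> S; peptide=MLS
pos 10: CAC -> H; peptide=MLSH
pos 13: UGA -> STOP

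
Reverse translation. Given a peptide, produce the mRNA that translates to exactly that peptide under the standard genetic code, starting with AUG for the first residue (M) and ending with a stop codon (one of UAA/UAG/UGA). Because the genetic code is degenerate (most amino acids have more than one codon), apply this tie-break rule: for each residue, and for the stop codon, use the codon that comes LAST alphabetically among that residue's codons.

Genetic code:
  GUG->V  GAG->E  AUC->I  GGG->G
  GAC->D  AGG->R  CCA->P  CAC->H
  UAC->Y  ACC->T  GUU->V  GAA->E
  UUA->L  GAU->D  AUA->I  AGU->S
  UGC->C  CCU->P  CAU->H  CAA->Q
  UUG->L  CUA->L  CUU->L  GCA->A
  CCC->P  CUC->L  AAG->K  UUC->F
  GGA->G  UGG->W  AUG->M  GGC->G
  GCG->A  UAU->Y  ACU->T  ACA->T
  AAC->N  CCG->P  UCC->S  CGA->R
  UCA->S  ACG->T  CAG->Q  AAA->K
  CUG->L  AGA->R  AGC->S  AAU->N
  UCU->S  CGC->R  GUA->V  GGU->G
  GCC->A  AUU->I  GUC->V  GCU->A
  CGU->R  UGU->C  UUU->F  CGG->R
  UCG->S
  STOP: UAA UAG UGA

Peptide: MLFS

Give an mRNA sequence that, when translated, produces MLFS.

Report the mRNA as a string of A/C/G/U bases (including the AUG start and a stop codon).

Answer: mRNA: AUGUUGUUUUCUUGA

Derivation:
residue 1: M -> AUG (start codon)
residue 2: L codons sorted = CUA,CUC,CUG,CUU,UUA,UUG -> pick last = UUG
residue 3: F codons sorted = UUC,UUU -> pick last = UUU
residue 4: S codons sorted = AGC,AGU,UCA,UCC,UCG,UCU -> pick last = UCU
terminator: stop codons sorted = UAA,UAG,UGA -> pick last = UGA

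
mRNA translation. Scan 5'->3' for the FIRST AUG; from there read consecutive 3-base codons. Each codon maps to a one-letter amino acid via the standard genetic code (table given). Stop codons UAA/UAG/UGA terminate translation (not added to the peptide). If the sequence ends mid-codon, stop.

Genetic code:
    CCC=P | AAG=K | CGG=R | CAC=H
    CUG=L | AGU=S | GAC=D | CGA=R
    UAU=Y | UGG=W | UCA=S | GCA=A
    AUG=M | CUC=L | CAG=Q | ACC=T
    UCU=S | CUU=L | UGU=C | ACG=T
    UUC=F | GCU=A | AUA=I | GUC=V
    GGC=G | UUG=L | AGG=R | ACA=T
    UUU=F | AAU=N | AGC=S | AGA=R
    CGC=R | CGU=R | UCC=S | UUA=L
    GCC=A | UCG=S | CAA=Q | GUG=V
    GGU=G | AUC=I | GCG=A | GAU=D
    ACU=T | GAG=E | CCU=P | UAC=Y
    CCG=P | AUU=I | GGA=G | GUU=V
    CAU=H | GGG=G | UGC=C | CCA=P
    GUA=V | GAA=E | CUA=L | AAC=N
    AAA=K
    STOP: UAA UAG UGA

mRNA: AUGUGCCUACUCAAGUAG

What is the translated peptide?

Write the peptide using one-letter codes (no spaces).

Answer: MCLLK

Derivation:
start AUG at pos 0
pos 0: AUG -> M; peptide=M
pos 3: UGC -> C; peptide=MC
pos 6: CUA -> L; peptide=MCL
pos 9: CUC -> L; peptide=MCLL
pos 12: AAG -> K; peptide=MCLLK
pos 15: UAG -> STOP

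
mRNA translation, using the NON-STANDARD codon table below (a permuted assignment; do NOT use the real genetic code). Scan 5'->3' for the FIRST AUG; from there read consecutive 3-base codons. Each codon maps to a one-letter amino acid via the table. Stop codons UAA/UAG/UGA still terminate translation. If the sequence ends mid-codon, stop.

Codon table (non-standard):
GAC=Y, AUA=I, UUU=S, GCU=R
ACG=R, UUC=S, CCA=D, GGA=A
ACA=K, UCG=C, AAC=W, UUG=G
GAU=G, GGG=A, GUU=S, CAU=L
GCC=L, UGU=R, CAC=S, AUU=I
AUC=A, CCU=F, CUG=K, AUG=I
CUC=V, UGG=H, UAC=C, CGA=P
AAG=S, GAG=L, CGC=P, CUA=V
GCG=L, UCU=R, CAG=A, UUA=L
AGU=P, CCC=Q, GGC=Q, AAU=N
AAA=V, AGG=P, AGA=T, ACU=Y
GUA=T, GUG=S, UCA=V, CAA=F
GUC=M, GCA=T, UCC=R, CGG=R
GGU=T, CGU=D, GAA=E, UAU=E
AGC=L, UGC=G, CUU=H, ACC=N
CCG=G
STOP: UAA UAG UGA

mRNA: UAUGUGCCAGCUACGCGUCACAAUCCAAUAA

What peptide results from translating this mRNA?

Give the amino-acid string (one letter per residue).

start AUG at pos 1
pos 1: AUG -> I; peptide=I
pos 4: UGC -> G; peptide=IG
pos 7: CAG -> A; peptide=IGA
pos 10: CUA -> V; peptide=IGAV
pos 13: CGC -> P; peptide=IGAVP
pos 16: GUC -> M; peptide=IGAVPM
pos 19: ACA -> K; peptide=IGAVPMK
pos 22: AUC -> A; peptide=IGAVPMKA
pos 25: CAA -> F; peptide=IGAVPMKAF
pos 28: UAA -> STOP

Answer: IGAVPMKAF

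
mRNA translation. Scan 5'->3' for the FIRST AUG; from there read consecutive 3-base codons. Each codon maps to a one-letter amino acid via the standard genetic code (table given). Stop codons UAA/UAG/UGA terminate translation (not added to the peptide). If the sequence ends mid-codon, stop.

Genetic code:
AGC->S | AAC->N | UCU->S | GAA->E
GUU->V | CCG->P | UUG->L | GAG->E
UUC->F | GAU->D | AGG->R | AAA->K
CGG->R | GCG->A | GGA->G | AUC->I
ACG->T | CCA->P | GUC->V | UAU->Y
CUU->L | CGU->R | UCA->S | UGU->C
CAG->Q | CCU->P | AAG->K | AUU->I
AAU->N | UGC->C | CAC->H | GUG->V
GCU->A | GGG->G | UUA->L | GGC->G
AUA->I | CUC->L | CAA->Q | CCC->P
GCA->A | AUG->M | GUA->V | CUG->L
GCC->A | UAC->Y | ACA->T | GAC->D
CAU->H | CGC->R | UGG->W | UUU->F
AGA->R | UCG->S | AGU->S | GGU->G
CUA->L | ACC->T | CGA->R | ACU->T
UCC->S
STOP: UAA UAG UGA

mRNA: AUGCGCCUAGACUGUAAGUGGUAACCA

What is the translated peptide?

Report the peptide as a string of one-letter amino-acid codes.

Answer: MRLDCKW

Derivation:
start AUG at pos 0
pos 0: AUG -> M; peptide=M
pos 3: CGC -> R; peptide=MR
pos 6: CUA -> L; peptide=MRL
pos 9: GAC -> D; peptide=MRLD
pos 12: UGU -> C; peptide=MRLDC
pos 15: AAG -> K; peptide=MRLDCK
pos 18: UGG -> W; peptide=MRLDCKW
pos 21: UAA -> STOP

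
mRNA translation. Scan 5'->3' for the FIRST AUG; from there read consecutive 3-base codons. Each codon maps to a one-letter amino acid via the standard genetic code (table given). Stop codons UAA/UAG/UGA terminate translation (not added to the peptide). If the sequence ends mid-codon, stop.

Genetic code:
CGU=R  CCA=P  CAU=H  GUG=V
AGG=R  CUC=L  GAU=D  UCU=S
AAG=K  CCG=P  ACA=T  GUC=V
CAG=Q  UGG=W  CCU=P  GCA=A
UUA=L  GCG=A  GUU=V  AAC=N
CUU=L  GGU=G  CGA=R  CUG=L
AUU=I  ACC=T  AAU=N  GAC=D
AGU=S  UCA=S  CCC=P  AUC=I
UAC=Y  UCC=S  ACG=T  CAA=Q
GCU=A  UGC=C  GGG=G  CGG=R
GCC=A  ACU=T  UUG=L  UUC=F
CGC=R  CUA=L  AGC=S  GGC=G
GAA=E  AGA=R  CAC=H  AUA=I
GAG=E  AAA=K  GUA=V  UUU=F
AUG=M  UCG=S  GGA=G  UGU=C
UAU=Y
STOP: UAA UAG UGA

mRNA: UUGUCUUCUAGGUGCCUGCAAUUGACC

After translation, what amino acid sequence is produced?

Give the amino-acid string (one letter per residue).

no AUG start codon found

Answer: (empty: no AUG start codon)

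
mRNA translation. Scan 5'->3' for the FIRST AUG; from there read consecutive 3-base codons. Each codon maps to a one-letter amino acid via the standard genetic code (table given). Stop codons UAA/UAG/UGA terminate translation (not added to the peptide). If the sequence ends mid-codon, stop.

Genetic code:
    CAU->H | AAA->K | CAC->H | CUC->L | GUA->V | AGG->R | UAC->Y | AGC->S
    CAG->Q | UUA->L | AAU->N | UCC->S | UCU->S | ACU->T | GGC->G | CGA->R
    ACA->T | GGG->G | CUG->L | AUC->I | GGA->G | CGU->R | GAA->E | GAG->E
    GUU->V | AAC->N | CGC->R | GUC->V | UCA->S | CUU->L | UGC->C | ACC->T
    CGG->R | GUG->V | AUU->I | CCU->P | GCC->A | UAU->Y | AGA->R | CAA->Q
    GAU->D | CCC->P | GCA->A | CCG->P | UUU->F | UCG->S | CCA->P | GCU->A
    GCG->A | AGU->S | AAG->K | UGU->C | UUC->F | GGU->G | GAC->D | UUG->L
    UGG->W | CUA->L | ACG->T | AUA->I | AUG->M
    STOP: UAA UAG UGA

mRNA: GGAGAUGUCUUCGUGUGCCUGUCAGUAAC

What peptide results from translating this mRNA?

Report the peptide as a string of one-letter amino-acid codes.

start AUG at pos 4
pos 4: AUG -> M; peptide=M
pos 7: UCU -> S; peptide=MS
pos 10: UCG -> S; peptide=MSS
pos 13: UGU -> C; peptide=MSSC
pos 16: GCC -> A; peptide=MSSCA
pos 19: UGU -> C; peptide=MSSCAC
pos 22: CAG -> Q; peptide=MSSCACQ
pos 25: UAA -> STOP

Answer: MSSCACQ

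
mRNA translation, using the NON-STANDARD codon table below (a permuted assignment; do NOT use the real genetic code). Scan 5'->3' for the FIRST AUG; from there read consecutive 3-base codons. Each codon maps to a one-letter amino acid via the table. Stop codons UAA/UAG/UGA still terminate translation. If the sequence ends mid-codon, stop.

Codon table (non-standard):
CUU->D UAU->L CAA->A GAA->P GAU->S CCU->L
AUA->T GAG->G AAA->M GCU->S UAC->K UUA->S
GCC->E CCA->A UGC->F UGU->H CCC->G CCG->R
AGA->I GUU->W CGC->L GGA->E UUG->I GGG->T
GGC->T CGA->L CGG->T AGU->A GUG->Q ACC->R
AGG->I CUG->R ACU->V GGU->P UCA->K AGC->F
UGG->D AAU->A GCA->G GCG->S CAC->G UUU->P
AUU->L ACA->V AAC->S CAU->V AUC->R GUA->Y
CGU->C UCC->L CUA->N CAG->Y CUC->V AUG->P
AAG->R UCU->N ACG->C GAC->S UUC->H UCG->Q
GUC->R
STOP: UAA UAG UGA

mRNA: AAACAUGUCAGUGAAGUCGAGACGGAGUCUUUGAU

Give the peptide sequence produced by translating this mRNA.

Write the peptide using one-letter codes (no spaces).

Answer: PKQRQITAD

Derivation:
start AUG at pos 4
pos 4: AUG -> P; peptide=P
pos 7: UCA -> K; peptide=PK
pos 10: GUG -> Q; peptide=PKQ
pos 13: AAG -> R; peptide=PKQR
pos 16: UCG -> Q; peptide=PKQRQ
pos 19: AGA -> I; peptide=PKQRQI
pos 22: CGG -> T; peptide=PKQRQIT
pos 25: AGU -> A; peptide=PKQRQITA
pos 28: CUU -> D; peptide=PKQRQITAD
pos 31: UGA -> STOP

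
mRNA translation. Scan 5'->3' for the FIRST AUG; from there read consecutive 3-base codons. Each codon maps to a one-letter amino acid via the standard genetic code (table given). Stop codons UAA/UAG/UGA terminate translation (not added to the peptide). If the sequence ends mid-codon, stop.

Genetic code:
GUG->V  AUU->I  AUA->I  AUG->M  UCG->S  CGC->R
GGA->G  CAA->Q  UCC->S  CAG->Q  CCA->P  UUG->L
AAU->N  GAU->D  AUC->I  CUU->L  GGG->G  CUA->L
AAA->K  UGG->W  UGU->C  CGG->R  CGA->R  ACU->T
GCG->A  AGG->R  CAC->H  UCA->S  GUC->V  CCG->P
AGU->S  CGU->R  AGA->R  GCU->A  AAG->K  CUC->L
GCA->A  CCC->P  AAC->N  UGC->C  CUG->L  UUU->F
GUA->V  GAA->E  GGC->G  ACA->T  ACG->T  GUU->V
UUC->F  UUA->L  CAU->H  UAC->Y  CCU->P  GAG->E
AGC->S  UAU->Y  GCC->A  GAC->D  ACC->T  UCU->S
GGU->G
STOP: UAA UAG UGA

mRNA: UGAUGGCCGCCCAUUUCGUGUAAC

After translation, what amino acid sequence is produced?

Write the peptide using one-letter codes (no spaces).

Answer: MAAHFV

Derivation:
start AUG at pos 2
pos 2: AUG -> M; peptide=M
pos 5: GCC -> A; peptide=MA
pos 8: GCC -> A; peptide=MAA
pos 11: CAU -> H; peptide=MAAH
pos 14: UUC -> F; peptide=MAAHF
pos 17: GUG -> V; peptide=MAAHFV
pos 20: UAA -> STOP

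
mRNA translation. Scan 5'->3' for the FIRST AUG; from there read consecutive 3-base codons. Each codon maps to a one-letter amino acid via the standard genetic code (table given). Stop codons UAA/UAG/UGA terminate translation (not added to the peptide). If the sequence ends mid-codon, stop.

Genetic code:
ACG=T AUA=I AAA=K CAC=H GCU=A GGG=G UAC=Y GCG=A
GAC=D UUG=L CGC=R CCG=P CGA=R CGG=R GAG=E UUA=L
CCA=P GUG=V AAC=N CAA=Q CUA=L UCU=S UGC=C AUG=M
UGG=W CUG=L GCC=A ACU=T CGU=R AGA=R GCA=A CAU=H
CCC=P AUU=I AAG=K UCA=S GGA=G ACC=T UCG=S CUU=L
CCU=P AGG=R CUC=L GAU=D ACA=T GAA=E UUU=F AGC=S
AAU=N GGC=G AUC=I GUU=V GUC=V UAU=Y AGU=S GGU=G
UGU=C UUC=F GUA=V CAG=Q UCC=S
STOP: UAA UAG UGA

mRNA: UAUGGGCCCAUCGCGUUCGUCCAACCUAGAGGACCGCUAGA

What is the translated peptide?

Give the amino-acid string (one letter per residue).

Answer: MGPSRSSNLEDR

Derivation:
start AUG at pos 1
pos 1: AUG -> M; peptide=M
pos 4: GGC -> G; peptide=MG
pos 7: CCA -> P; peptide=MGP
pos 10: UCG -> S; peptide=MGPS
pos 13: CGU -> R; peptide=MGPSR
pos 16: UCG -> S; peptide=MGPSRS
pos 19: UCC -> S; peptide=MGPSRSS
pos 22: AAC -> N; peptide=MGPSRSSN
pos 25: CUA -> L; peptide=MGPSRSSNL
pos 28: GAG -> E; peptide=MGPSRSSNLE
pos 31: GAC -> D; peptide=MGPSRSSNLED
pos 34: CGC -> R; peptide=MGPSRSSNLEDR
pos 37: UAG -> STOP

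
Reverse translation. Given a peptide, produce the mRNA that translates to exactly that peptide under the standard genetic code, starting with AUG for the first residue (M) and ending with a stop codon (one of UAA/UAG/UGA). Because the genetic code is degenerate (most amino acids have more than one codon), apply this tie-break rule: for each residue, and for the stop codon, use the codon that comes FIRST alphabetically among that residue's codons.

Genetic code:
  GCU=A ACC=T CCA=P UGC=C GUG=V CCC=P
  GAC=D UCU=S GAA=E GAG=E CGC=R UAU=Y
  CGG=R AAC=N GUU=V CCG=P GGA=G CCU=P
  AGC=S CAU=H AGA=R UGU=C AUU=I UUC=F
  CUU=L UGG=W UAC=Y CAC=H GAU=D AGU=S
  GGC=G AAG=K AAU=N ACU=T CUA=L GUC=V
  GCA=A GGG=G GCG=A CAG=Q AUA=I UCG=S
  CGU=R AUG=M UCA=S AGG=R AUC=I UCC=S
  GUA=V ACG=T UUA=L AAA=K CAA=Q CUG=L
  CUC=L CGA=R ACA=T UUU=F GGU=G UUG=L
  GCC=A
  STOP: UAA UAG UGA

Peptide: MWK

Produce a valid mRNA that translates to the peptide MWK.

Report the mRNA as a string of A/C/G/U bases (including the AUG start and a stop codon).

residue 1: M -> AUG (start codon)
residue 2: W -> UGG (only codon)
residue 3: K codons sorted = AAA,AAG -> pick first = AAA
terminator: stop codons sorted = UAA,UAG,UGA -> pick first = UAA

Answer: mRNA: AUGUGGAAAUAA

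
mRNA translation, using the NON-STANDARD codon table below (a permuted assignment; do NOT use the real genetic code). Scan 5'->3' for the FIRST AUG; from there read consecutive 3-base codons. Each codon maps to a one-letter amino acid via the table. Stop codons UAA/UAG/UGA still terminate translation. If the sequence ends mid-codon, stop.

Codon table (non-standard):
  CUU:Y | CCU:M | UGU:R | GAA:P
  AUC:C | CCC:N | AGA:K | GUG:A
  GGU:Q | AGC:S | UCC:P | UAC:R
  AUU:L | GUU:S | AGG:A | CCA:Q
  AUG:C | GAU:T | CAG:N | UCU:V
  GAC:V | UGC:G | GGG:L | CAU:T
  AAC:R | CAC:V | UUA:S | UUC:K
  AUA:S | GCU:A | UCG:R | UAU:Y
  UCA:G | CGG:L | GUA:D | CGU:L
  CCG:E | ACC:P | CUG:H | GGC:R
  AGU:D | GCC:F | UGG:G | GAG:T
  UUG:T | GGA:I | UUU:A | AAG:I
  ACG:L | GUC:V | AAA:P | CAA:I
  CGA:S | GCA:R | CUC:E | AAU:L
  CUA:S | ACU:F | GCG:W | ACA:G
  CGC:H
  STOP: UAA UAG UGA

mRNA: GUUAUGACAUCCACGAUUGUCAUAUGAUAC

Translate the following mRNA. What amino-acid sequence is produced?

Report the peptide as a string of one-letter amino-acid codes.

start AUG at pos 3
pos 3: AUG -> C; peptide=C
pos 6: ACA -> G; peptide=CG
pos 9: UCC -> P; peptide=CGP
pos 12: ACG -> L; peptide=CGPL
pos 15: AUU -> L; peptide=CGPLL
pos 18: GUC -> V; peptide=CGPLLV
pos 21: AUA -> S; peptide=CGPLLVS
pos 24: UGA -> STOP

Answer: CGPLLVS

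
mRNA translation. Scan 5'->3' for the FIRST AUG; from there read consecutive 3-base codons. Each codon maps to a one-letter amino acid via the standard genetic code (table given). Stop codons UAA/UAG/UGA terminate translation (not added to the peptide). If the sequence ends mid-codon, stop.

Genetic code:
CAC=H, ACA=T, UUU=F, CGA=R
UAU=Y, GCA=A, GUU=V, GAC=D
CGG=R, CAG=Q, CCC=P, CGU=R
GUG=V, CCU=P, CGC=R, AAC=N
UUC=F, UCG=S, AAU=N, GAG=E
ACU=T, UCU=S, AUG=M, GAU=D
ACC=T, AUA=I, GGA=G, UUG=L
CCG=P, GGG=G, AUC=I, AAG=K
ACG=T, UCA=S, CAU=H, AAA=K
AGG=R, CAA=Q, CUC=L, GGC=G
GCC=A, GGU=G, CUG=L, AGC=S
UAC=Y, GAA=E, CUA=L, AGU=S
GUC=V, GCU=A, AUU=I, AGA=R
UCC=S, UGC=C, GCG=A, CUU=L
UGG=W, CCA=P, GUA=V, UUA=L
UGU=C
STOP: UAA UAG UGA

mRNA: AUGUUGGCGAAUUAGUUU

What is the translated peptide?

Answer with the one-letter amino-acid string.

start AUG at pos 0
pos 0: AUG -> M; peptide=M
pos 3: UUG -> L; peptide=ML
pos 6: GCG -> A; peptide=MLA
pos 9: AAU -> N; peptide=MLAN
pos 12: UAG -> STOP

Answer: MLAN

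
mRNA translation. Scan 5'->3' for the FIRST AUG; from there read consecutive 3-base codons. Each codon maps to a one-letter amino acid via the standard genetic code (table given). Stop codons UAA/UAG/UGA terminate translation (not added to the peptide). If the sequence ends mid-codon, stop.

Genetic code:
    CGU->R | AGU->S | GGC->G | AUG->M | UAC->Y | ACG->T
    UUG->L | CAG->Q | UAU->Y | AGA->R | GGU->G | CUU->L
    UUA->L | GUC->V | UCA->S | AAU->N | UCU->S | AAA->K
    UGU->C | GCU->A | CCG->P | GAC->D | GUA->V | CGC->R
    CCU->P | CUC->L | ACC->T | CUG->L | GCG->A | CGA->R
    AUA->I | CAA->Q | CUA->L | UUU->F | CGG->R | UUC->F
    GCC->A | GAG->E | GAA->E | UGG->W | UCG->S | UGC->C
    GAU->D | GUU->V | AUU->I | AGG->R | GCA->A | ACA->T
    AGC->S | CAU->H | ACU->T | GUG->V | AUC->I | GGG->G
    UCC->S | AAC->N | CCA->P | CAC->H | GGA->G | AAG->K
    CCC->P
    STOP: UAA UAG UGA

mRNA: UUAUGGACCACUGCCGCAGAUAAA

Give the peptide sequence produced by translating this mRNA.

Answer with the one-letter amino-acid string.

Answer: MDHCRR

Derivation:
start AUG at pos 2
pos 2: AUG -> M; peptide=M
pos 5: GAC -> D; peptide=MD
pos 8: CAC -> H; peptide=MDH
pos 11: UGC -> C; peptide=MDHC
pos 14: CGC -> R; peptide=MDHCR
pos 17: AGA -> R; peptide=MDHCRR
pos 20: UAA -> STOP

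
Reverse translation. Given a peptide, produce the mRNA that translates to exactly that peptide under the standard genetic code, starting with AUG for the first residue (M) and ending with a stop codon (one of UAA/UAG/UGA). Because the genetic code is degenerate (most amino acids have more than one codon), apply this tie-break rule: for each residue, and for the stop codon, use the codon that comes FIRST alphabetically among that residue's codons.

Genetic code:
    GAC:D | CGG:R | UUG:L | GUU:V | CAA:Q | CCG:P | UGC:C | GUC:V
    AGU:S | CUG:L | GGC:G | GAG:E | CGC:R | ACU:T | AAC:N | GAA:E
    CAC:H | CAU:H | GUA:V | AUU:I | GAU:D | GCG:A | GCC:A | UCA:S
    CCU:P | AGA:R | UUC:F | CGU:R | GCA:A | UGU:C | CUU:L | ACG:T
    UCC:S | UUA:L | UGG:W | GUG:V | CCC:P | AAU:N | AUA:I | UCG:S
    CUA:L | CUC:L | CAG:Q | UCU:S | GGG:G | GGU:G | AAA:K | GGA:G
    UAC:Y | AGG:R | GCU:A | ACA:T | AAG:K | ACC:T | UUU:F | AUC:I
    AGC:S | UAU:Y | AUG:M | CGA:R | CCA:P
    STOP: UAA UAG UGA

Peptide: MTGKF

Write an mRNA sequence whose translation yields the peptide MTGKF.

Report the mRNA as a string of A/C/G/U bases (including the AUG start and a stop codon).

residue 1: M -> AUG (start codon)
residue 2: T codons sorted = ACA,ACC,ACG,ACU -> pick first = ACA
residue 3: G codons sorted = GGA,GGC,GGG,GGU -> pick first = GGA
residue 4: K codons sorted = AAA,AAG -> pick first = AAA
residue 5: F codons sorted = UUC,UUU -> pick first = UUC
terminator: stop codons sorted = UAA,UAG,UGA -> pick first = UAA

Answer: mRNA: AUGACAGGAAAAUUCUAA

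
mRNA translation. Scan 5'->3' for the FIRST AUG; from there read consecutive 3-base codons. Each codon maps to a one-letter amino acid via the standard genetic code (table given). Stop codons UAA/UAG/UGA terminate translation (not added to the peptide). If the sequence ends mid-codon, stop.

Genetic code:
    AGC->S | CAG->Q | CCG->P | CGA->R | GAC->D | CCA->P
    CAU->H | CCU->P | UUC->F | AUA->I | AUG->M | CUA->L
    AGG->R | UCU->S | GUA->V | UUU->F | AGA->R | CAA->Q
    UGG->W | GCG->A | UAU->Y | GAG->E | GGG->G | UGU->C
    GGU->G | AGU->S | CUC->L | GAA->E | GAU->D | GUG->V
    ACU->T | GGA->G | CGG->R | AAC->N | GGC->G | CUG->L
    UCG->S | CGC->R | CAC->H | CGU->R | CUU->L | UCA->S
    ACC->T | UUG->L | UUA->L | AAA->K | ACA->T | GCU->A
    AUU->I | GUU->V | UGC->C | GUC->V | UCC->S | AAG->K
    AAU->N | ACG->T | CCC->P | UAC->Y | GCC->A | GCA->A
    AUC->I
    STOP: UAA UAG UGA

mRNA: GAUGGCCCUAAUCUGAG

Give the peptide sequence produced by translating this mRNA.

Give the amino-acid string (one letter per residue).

start AUG at pos 1
pos 1: AUG -> M; peptide=M
pos 4: GCC -> A; peptide=MA
pos 7: CUA -> L; peptide=MAL
pos 10: AUC -> I; peptide=MALI
pos 13: UGA -> STOP

Answer: MALI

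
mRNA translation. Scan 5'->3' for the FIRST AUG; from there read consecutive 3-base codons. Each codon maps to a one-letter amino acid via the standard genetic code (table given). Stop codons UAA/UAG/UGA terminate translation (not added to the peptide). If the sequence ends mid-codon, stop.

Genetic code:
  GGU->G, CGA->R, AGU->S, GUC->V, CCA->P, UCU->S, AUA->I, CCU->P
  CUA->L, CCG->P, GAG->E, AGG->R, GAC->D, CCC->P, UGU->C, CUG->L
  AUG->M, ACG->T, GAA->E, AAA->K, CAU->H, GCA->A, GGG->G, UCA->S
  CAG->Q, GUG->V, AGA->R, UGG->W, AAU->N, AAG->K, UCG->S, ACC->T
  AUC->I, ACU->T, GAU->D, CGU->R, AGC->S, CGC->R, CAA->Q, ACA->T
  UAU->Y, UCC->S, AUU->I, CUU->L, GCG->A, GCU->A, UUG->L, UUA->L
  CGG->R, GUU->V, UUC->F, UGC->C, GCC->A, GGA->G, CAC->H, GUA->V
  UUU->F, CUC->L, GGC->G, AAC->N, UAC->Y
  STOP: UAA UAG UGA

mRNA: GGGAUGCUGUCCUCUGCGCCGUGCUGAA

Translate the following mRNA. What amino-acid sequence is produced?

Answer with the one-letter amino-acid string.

start AUG at pos 3
pos 3: AUG -> M; peptide=M
pos 6: CUG -> L; peptide=ML
pos 9: UCC -> S; peptide=MLS
pos 12: UCU -> S; peptide=MLSS
pos 15: GCG -> A; peptide=MLSSA
pos 18: CCG -> P; peptide=MLSSAP
pos 21: UGC -> C; peptide=MLSSAPC
pos 24: UGA -> STOP

Answer: MLSSAPC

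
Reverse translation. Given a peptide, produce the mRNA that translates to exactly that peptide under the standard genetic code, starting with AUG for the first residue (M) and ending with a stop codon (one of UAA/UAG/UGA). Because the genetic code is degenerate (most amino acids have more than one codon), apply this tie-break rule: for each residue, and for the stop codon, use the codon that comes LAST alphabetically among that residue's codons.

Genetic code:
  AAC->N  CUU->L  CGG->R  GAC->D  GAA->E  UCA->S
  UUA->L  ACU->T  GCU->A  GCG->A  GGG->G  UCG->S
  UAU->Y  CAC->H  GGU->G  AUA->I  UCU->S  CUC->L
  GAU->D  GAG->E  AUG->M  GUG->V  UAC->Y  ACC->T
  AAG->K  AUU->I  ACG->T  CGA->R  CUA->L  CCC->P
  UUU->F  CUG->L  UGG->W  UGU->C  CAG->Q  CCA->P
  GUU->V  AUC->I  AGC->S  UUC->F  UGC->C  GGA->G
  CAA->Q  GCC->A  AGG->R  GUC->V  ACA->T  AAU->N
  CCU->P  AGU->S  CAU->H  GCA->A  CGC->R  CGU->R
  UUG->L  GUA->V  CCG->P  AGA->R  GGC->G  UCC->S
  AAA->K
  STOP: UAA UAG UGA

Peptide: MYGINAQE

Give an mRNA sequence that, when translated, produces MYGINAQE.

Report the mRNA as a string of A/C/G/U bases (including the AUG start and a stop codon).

Answer: mRNA: AUGUAUGGUAUUAAUGCUCAGGAGUGA

Derivation:
residue 1: M -> AUG (start codon)
residue 2: Y codons sorted = UAC,UAU -> pick last = UAU
residue 3: G codons sorted = GGA,GGC,GGG,GGU -> pick last = GGU
residue 4: I codons sorted = AUA,AUC,AUU -> pick last = AUU
residue 5: N codons sorted = AAC,AAU -> pick last = AAU
residue 6: A codons sorted = GCA,GCC,GCG,GCU -> pick last = GCU
residue 7: Q codons sorted = CAA,CAG -> pick last = CAG
residue 8: E codons sorted = GAA,GAG -> pick last = GAG
terminator: stop codons sorted = UAA,UAG,UGA -> pick last = UGA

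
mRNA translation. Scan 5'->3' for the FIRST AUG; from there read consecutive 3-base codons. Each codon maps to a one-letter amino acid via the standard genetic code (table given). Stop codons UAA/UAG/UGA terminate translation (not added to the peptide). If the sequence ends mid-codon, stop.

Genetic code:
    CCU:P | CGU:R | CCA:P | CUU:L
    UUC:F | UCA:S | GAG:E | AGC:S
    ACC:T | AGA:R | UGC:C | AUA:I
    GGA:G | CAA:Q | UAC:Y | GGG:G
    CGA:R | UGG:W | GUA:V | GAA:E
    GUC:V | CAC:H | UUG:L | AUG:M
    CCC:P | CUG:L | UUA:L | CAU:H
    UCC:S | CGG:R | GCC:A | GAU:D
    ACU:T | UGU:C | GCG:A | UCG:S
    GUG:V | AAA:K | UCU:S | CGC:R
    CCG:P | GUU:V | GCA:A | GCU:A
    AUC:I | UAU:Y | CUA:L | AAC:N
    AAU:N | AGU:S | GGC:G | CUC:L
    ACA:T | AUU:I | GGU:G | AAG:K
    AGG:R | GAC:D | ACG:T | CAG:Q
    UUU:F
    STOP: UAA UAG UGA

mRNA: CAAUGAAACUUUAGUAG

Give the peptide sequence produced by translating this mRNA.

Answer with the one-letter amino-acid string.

start AUG at pos 2
pos 2: AUG -> M; peptide=M
pos 5: AAA -> K; peptide=MK
pos 8: CUU -> L; peptide=MKL
pos 11: UAG -> STOP

Answer: MKL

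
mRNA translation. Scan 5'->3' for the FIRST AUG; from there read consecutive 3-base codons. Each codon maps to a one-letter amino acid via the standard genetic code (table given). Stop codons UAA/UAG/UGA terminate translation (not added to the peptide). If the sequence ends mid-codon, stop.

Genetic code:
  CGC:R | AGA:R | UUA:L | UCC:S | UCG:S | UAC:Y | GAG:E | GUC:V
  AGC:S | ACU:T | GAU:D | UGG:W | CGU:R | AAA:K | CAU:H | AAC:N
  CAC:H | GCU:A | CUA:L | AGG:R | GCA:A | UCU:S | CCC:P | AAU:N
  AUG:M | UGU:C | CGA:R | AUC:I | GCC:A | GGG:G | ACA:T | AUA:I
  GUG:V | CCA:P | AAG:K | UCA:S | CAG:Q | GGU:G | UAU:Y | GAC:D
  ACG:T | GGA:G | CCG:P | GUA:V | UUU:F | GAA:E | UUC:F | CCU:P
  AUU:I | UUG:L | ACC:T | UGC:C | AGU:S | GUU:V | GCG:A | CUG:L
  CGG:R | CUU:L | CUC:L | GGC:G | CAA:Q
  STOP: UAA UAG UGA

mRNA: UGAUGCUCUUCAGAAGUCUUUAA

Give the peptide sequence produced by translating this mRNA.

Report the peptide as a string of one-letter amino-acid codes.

start AUG at pos 2
pos 2: AUG -> M; peptide=M
pos 5: CUC -> L; peptide=ML
pos 8: UUC -> F; peptide=MLF
pos 11: AGA -> R; peptide=MLFR
pos 14: AGU -> S; peptide=MLFRS
pos 17: CUU -> L; peptide=MLFRSL
pos 20: UAA -> STOP

Answer: MLFRSL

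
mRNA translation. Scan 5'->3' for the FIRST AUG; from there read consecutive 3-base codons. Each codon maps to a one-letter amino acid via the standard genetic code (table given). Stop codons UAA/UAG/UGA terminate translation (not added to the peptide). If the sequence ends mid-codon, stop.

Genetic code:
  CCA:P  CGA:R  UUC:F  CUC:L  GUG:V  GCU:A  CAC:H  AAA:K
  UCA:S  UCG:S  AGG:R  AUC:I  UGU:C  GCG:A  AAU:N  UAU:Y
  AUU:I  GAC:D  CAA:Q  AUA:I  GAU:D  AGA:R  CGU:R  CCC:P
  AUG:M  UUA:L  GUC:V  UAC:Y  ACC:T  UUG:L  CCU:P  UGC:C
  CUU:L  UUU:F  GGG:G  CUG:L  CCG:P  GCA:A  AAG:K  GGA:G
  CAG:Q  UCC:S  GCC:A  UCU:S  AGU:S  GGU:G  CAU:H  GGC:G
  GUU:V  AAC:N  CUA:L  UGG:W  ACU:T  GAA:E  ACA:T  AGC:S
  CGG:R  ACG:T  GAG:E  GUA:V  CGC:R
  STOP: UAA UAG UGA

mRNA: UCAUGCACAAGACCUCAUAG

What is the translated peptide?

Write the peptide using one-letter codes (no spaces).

start AUG at pos 2
pos 2: AUG -> M; peptide=M
pos 5: CAC -> H; peptide=MH
pos 8: AAG -> K; peptide=MHK
pos 11: ACC -> T; peptide=MHKT
pos 14: UCA -> S; peptide=MHKTS
pos 17: UAG -> STOP

Answer: MHKTS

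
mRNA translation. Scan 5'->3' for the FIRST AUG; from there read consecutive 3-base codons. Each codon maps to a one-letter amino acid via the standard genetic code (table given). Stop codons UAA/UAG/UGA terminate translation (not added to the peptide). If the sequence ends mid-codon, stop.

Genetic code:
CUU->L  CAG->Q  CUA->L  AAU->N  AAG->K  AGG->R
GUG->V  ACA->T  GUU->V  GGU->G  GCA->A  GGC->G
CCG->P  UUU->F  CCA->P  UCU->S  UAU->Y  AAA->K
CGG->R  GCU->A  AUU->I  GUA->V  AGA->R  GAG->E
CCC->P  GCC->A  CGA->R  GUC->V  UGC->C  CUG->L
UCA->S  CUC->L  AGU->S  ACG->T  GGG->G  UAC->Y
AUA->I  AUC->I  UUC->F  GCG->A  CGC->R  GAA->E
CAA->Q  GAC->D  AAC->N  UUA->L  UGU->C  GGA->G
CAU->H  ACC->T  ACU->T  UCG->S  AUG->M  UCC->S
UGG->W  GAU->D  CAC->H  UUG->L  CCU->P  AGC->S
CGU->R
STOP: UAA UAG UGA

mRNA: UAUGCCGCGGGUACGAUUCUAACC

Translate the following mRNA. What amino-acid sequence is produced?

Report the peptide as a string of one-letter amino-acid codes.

Answer: MPRVRF

Derivation:
start AUG at pos 1
pos 1: AUG -> M; peptide=M
pos 4: CCG -> P; peptide=MP
pos 7: CGG -> R; peptide=MPR
pos 10: GUA -> V; peptide=MPRV
pos 13: CGA -> R; peptide=MPRVR
pos 16: UUC -> F; peptide=MPRVRF
pos 19: UAA -> STOP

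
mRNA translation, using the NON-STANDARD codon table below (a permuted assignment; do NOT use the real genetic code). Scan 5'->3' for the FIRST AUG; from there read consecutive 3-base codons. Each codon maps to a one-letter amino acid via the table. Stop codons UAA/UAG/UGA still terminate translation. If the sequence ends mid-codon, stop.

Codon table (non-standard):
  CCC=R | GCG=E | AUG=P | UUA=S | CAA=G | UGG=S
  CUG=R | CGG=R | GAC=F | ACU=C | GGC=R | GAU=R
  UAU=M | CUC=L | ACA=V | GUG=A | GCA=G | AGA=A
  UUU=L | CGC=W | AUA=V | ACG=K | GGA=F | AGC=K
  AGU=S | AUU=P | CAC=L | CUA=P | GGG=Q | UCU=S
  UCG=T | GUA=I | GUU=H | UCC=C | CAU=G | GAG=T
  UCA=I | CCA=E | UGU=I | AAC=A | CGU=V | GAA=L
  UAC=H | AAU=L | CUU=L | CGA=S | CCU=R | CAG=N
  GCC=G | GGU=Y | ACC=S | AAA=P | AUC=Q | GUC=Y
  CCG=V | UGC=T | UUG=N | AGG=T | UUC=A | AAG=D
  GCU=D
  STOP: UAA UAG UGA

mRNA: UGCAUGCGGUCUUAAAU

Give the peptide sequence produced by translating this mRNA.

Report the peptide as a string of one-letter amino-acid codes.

start AUG at pos 3
pos 3: AUG -> P; peptide=P
pos 6: CGG -> R; peptide=PR
pos 9: UCU -> S; peptide=PRS
pos 12: UAA -> STOP

Answer: PRS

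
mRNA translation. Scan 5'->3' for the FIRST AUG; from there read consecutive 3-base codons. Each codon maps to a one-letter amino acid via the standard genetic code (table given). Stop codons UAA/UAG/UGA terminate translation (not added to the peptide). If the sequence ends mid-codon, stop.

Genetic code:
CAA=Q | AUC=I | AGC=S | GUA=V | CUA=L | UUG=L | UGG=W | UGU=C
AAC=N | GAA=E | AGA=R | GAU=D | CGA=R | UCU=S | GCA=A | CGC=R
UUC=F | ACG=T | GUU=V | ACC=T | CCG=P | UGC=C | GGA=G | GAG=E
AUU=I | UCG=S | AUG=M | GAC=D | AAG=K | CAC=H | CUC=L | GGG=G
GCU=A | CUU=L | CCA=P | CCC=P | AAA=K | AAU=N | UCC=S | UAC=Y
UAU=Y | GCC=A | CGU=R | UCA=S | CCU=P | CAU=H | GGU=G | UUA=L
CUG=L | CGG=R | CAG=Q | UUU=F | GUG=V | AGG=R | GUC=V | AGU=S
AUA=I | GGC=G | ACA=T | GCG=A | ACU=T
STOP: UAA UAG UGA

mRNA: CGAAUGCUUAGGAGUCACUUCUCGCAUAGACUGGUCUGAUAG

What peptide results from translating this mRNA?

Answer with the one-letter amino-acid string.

start AUG at pos 3
pos 3: AUG -> M; peptide=M
pos 6: CUU -> L; peptide=ML
pos 9: AGG -> R; peptide=MLR
pos 12: AGU -> S; peptide=MLRS
pos 15: CAC -> H; peptide=MLRSH
pos 18: UUC -> F; peptide=MLRSHF
pos 21: UCG -> S; peptide=MLRSHFS
pos 24: CAU -> H; peptide=MLRSHFSH
pos 27: AGA -> R; peptide=MLRSHFSHR
pos 30: CUG -> L; peptide=MLRSHFSHRL
pos 33: GUC -> V; peptide=MLRSHFSHRLV
pos 36: UGA -> STOP

Answer: MLRSHFSHRLV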